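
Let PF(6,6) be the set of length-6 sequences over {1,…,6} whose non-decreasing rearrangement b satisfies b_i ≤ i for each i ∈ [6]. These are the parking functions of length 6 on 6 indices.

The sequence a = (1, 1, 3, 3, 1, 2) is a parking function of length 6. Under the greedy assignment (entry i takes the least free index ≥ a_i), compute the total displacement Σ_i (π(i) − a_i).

Σπ = 21 ({1..6} each once); Σa = 1+1+3+3+1+2 = 11; disp = 21−11 = 10.

10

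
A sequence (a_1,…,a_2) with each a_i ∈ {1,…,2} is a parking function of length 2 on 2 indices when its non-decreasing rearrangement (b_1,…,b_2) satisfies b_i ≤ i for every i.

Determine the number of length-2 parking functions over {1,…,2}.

|PF| = (2+1−2)·(2+1)^{2−1} = 1 · 3 = 3
One tuple (1,2) → sorted (1,2): b_i ≤ i ∀i, a PF.

3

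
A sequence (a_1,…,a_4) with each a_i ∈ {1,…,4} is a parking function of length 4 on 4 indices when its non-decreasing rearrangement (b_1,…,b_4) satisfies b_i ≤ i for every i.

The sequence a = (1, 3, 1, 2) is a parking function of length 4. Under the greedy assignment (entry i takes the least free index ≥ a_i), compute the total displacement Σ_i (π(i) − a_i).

3

Σπ(i) = 1+…+4 = 10; Σa = 1+3+1+2 = 7; disp = 10−7 = 3.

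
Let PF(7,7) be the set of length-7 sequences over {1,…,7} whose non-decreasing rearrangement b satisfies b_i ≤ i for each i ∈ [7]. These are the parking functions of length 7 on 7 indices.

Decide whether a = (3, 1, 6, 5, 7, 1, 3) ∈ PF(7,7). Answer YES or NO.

Order a: b = (1, 1, 3, 3, 5, 6, 7).
  b_1=1 ≤ 1
  b_2=1 ≤ 2
  b_3=3 ≤ 3
  b_4=3 ≤ 4
  b_5=5 ≤ 5
  b_6=6 ≤ 6
  b_7=7 ≤ 7
All bounds hold ⇒ YES

YES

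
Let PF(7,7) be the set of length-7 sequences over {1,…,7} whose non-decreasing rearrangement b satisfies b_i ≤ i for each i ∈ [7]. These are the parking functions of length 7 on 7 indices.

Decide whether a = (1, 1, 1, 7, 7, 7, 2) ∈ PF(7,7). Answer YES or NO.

NO

Rearranged: b = (1, 1, 1, 2, 7, 7, 7).
  b_1=1 ≤ 1
  b_2=1 ≤ 2
  b_3=1 ≤ 3
  b_4=2 ≤ 4
  b_5=7 > 5
  fails at i=5 ⇒ NO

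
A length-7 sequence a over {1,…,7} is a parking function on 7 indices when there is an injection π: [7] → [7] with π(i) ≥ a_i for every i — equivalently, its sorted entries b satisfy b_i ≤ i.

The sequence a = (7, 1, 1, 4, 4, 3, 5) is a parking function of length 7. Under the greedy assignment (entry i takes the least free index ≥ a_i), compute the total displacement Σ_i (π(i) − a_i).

Σπ = 7·8/2 = 28 (π permutes [7]); Σa = 7+1+1+4+4+3+5 = 25; disp = 28−25 = 3.

3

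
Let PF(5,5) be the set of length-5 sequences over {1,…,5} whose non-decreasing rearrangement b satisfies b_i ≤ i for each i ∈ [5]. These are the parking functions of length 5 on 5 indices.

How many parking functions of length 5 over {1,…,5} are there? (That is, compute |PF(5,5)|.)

1296

|PF| = (5+1−5)·(5+1)^{5−1} = 1 · 1296 = 1296
Check (5,1,2,3,4) → sorted (1,2,3,4,5): b_i ≤ i ∀i, a PF.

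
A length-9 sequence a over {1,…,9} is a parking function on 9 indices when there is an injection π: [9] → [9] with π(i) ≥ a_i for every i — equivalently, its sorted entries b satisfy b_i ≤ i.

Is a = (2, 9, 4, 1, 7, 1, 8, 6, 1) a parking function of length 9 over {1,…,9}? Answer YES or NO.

Order a: b = (1, 1, 1, 2, 4, 6, 7, 8, 9).
  b_1=1 ≤ 1
  b_2=1 ≤ 2
  b_3=1 ≤ 3
  b_4=2 ≤ 4
  b_5=4 ≤ 5
  b_6=6 ≤ 6
  b_7=7 ≤ 7
  b_8=8 ≤ 8
  b_9=9 ≤ 9
All bounds hold ⇒ YES

YES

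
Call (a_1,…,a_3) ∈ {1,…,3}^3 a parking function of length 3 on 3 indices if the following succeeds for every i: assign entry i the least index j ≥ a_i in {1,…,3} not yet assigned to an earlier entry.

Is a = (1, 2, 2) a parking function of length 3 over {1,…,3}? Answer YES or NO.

YES

Sorted: b = (1, 2, 2).
  b_1=1 ≤ 1
  b_2=2 ≤ 2
  b_3=2 ≤ 3
All bounds hold ⇒ YES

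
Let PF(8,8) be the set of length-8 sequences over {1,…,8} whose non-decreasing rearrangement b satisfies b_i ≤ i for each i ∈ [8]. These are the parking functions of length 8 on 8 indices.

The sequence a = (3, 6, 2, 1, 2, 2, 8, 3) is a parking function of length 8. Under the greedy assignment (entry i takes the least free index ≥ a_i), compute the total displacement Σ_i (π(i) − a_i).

9

Σπ = 36 ({1..8} each once); Σa = 3+6+2+1+2+2+8+3 = 27; disp = 36−27 = 9.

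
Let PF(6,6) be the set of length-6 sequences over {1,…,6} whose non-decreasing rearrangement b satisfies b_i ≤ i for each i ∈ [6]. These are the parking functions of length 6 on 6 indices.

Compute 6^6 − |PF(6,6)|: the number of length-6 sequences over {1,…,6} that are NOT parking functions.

29849

Count = (7−6)·7^(6−1) = 1 · 16807 = 16807 (Pollak)
Check (5,6,3,4,6,6) → sorted (3,4,5,6,6,6): b_1=3>1, not a PF.
Total 46656; non-PF = 46656−16807 = 29849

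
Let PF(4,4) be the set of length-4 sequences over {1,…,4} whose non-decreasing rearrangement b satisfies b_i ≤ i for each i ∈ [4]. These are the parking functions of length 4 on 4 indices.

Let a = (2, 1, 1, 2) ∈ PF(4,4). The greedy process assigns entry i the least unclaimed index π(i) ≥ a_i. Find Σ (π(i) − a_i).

Σπ = 10 ({1..4} each once); Σa = 2+1+1+2 = 6; disp = 10−6 = 4.

4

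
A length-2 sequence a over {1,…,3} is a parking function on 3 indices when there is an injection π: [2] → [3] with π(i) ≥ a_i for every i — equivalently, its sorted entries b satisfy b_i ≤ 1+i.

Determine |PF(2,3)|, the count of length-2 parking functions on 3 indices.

#PF = 2·4^1 = 2×4 = 8
Example (2,2) → sorted (2,2): b_i ≤ 1+i ∀i, a PF.

8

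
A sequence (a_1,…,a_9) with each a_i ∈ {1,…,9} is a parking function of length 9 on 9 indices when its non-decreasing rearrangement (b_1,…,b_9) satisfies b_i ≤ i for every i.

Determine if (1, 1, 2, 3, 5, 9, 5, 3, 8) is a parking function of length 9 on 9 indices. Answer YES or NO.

YES

Order a: b = (1, 1, 2, 3, 3, 5, 5, 8, 9).
  b_1=1 ≤ 1
  b_2=1 ≤ 2
  b_3=2 ≤ 3
  b_4=3 ≤ 4
  b_5=3 ≤ 5
  b_6=5 ≤ 6
  b_7=5 ≤ 7
  b_8=8 ≤ 8
  b_9=9 ≤ 9
All bounds hold ⇒ YES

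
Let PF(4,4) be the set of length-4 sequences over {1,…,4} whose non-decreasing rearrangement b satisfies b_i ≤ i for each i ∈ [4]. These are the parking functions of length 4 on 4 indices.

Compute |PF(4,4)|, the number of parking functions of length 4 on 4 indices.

|PF| = (4−4+1)·(4+1)^(4−1) = 1 · 125 = 125 [KW]
E.g. (1,2,4,3) → sorted (1,2,3,4): b_i ≤ i ∀i, a PF.

125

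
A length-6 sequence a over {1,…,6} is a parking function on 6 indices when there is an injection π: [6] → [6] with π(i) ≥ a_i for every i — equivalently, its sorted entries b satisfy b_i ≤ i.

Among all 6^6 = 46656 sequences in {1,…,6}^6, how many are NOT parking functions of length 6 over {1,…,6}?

|PF(6,6)| = (6+1−6)·(6+1)^{6−1} = 1 · 16807 = 16807
Example (4,2,4,4,4,4) → sorted (2,4,4,4,4,4): b_1=2>1, not a PF.
Total 46656; non-PF = 46656−16807 = 29849

29849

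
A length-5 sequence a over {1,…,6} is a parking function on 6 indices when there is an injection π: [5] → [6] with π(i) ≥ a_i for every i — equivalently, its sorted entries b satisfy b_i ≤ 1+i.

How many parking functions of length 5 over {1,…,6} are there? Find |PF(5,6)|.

4802

|PF(5,6)| = (7−5)·7^(5−1) = 2 · 2401 = 4802 (Konheim–Weiss)
Example (3,2,2,2,2) → sorted (2,2,2,2,3): b_i ≤ 1+i ∀i, a PF.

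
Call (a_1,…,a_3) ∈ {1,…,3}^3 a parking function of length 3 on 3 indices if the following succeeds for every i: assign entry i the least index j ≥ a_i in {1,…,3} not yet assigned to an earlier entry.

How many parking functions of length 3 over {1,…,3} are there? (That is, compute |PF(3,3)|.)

Count = (4−3)·4^(3−1) = 1×16 = 16 (Pollak)
E.g. (3,1,1) → sorted (1,1,3): b_i ≤ i ∀i, a PF.

16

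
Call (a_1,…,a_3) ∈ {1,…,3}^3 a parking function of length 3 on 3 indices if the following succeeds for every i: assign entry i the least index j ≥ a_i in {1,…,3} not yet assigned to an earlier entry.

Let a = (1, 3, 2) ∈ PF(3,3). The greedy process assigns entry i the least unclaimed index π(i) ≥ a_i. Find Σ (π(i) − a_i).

0

Σπ = 3·4/2 = 6 (π permutes [3]); Σa = 1+3+2 = 6; disp = 6−6 = 0.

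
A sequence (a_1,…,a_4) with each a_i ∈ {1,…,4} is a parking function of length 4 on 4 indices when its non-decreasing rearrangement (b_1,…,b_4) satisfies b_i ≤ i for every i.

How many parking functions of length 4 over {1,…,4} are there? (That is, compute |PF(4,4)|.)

Count = 1·5^3 = 1 · 125 = 125 (Konheim–Weiss)
One tuple (2,3,4,1) → sorted (1,2,3,4): b_i ≤ i ∀i, a PF.

125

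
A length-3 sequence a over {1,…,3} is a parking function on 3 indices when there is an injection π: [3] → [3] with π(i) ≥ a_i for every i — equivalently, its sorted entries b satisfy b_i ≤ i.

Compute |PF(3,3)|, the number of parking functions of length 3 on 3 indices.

|PF| = 1·4^2 = 1·16 = 16 (Konheim–Weiss)
One tuple (1,3,2) → sorted (1,2,3): b_i ≤ i ∀i, a PF.

16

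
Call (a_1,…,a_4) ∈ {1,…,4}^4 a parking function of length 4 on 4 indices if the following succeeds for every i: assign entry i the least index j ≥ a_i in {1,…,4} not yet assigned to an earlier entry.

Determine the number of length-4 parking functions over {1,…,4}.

125

#PF = (4−4+1)·(4+1)^(4−1) = 1 · 125 = 125 (Konheim–Weiss)
E.g. (4,2,2,1) → sorted (1,2,2,4): b_i ≤ i ∀i, a PF.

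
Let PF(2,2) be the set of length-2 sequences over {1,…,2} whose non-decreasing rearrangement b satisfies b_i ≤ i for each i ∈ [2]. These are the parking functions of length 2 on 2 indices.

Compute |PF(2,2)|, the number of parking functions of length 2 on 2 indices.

|PF(2,2)| = (2−2+1)·(2+1)^(2−1) = 1·3 = 3 (Pollak)
Example (1,2) → sorted (1,2): b_i ≤ i ∀i, a PF.

3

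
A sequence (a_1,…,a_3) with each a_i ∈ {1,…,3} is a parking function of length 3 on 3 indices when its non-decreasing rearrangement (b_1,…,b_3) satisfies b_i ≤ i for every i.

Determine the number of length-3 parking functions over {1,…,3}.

16

Count = (4−3)·4^(3−1) = 1·16 = 16 (Pollak)
E.g. (2,1,1) → sorted (1,1,2): b_i ≤ i ∀i, a PF.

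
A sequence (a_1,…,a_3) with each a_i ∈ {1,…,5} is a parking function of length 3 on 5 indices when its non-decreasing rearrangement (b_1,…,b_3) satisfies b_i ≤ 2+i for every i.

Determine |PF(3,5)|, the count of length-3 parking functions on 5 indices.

#PF = (5+1−3)·(5+1)^{3−1} = 3 · 36 = 108 (Konheim–Weiss)
Example (1,5,2) → sorted (1,2,5): b_i ≤ 2+i ∀i, a PF.

108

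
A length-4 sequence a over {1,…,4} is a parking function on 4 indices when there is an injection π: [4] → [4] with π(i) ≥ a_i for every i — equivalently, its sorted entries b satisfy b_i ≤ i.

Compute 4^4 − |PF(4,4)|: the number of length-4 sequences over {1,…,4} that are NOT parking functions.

|PF| = (4−4+1)·(4+1)^(4−1) = 1·125 = 125 (Konheim–Weiss)
Example (4,4,2,4) → sorted (2,4,4,4): b_1=2>1, not a PF.
So 256 − 125 = 131 fail.

131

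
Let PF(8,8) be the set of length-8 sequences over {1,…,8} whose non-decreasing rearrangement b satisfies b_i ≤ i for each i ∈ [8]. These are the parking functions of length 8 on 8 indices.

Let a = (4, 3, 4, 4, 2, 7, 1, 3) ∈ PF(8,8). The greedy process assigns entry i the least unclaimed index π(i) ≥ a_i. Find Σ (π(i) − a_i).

Σπ(i) = 1+…+8 = 36; Σa = 4+3+4+4+2+7+1+3 = 28; disp = 36−28 = 8.

8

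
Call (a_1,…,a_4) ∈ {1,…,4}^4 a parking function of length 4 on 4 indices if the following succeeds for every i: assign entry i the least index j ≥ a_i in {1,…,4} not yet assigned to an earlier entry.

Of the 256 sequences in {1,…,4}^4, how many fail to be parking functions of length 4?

Count = 1·5^3 = 1·125 = 125 (Konheim–Weiss)
Check (4,4,4,3) → sorted (3,4,4,4): b_1=3>1, not a PF.
4^4 − 125 = 256 − 125 = 131

131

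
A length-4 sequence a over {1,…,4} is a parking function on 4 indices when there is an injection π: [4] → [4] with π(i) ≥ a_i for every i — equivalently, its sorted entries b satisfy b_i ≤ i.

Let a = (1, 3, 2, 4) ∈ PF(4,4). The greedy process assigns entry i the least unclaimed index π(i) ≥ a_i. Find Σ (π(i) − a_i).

0

Σπ = 10 ({1..4} each once); Σa = 1+3+2+4 = 10; disp = 10−10 = 0.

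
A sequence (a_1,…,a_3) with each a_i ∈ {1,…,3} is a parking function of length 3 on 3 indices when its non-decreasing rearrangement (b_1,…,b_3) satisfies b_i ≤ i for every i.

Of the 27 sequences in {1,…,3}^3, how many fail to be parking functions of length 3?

#PF = 1·4^2 = 1×16 = 16 (Pollak)
Example (3,2,3) → sorted (2,3,3): b_1=2>1, not a PF.
So 27 − 16 = 11 fail.

11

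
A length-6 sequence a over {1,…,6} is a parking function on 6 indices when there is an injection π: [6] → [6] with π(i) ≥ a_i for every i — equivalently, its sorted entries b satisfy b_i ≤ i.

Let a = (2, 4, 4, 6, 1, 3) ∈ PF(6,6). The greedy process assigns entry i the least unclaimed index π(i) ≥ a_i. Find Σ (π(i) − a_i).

1

Σπ = 6·7/2 = 21 (π permutes [6]); Σa = 2+4+4+6+1+3 = 20; disp = 21−20 = 1.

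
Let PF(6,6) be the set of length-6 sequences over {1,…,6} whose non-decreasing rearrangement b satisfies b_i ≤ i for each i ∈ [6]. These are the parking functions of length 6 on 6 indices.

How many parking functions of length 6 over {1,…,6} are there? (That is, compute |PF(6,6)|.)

#PF = (6−6+1)·(6+1)^(6−1) = 1·16807 = 16807 (Konheim–Weiss)
Example (5,1,2,1,4,5) → sorted (1,1,2,4,5,5): b_i ≤ i ∀i, a PF.

16807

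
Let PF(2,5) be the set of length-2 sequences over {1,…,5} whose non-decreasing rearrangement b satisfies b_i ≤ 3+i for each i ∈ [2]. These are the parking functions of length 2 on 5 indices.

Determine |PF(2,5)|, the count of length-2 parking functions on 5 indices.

Count = 4·6^1 = 4×6 = 24 (Konheim–Weiss)
Check (1,2) → sorted (1,2): b_i ≤ 3+i ∀i, a PF.

24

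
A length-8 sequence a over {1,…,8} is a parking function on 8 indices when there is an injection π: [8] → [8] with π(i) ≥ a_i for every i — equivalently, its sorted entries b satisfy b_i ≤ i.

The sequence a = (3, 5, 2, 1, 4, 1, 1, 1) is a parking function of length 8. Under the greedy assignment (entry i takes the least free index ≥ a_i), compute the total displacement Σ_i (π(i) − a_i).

18

Σπ = 36 ({1..8} each once); Σa = 3+5+2+1+4+1+1+1 = 18; disp = 36−18 = 18.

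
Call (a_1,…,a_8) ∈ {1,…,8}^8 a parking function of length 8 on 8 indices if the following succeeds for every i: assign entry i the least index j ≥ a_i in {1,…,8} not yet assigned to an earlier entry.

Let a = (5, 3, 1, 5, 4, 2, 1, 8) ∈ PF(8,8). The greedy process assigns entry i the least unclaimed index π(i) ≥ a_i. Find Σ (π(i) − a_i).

Σπ = 8·9/2 = 36 (π permutes [8]); Σa = 5+3+1+5+4+2+1+8 = 29; disp = 36−29 = 7.

7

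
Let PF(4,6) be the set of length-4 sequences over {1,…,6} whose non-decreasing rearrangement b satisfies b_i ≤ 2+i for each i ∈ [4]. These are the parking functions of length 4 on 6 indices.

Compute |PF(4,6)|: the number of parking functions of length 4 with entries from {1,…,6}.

1029

|PF(4,6)| = (7−4)·7^(4−1) = 3·343 = 1029 (Pollak)
E.g. (4,1,2,2) → sorted (1,2,2,4): b_i ≤ 2+i ∀i, a PF.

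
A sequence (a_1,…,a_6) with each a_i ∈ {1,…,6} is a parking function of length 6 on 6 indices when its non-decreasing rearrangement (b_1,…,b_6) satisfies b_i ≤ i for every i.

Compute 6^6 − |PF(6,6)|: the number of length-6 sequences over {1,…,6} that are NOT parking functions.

29849

|PF| = (6−6+1)·(6+1)^(6−1) = 1·16807 = 16807 [KW]
E.g. (4,5,3,6,6,3) → sorted (3,3,4,5,6,6): b_1=3>1, not a PF.
6^6 − 16807 = 46656 − 16807 = 29849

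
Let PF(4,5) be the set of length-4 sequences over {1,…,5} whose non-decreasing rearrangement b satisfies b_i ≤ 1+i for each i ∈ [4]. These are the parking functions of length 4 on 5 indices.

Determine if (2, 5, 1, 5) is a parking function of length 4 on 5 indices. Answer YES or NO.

Rearranged: b = (1, 2, 5, 5).
  b_1=1 ≤ 2
  b_2=2 ≤ 3
  b_3=5 > 4
  fails at i=3 ⇒ NO

NO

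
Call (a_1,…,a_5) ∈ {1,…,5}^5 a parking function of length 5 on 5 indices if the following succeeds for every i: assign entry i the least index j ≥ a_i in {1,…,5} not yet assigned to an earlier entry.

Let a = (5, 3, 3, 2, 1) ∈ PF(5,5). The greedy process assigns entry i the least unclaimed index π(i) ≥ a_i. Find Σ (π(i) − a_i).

1

Σπ = 15 ({1..5} each once); Σa = 5+3+3+2+1 = 14; disp = 15−14 = 1.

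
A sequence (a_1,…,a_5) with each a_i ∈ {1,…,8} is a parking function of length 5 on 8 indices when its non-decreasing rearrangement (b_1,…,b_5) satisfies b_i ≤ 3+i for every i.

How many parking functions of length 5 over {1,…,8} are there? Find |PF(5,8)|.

|PF| = (8+1−5)·(8+1)^{5−1} = 4 · 6561 = 26244 [KW]
Example (1,1,4,5,2) → sorted (1,1,2,4,5): b_i ≤ 3+i ∀i, a PF.

26244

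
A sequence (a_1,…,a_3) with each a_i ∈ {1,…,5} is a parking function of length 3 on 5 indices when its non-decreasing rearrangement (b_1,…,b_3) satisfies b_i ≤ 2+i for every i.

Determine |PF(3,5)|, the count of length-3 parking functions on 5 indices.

108

Count = (5+1−3)·(5+1)^{3−1} = 3·36 = 108 [KW]
Example (3,5,2) → sorted (2,3,5): b_i ≤ 2+i ∀i, a PF.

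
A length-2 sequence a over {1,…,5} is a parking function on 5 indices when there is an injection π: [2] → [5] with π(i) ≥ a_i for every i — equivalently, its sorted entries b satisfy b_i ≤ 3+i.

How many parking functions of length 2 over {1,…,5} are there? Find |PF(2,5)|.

|PF| = (5−2+1)·(5+1)^(2−1) = 4×6 = 24 [KW]
Check (2,1) → sorted (1,2): b_i ≤ 3+i ∀i, a PF.

24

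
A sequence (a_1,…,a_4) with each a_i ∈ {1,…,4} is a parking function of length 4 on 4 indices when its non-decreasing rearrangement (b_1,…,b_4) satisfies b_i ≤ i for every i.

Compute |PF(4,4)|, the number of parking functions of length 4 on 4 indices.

125

Count = (4−4+1)·(4+1)^(4−1) = 1 · 125 = 125 (Konheim–Weiss)
Check (4,2,3,1) → sorted (1,2,3,4): b_i ≤ i ∀i, a PF.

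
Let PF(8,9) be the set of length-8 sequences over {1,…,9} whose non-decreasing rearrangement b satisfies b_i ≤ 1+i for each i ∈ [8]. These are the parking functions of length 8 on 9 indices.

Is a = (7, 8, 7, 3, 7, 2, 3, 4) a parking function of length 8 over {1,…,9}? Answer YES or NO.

NO

Sorted: b = (2, 3, 3, 4, 7, 7, 7, 8).
  b_1=2 ≤ 2
  b_2=3 ≤ 3
  b_3=3 ≤ 4
  b_4=4 ≤ 5
  b_5=7 > 6
  fails at i=5 ⇒ NO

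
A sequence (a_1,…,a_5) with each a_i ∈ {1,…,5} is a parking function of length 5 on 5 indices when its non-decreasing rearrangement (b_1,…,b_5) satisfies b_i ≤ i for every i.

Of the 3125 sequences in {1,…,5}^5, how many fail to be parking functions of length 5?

1829

Count = (6−5)·6^(5−1) = 1 · 1296 = 1296
One tuple (5,1,5,5,4) → sorted (1,4,5,5,5): b_2=4>2, not a PF.
Total 3125; non-PF = 3125−1296 = 1829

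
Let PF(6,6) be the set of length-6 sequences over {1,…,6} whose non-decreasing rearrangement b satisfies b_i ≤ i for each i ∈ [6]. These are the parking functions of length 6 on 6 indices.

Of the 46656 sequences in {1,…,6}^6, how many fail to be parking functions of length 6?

29849

|PF(6,6)| = (7−6)·7^(6−1) = 1×16807 = 16807 (Pollak)
One tuple (5,4,4,6,5,1) → sorted (1,4,4,5,5,6): b_2=4>2, not a PF.
6^6 − 16807 = 46656 − 16807 = 29849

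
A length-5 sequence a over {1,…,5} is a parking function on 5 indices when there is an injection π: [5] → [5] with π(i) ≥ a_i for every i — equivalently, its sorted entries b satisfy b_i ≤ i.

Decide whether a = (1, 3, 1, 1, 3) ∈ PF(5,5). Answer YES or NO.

YES

Sorted: b = (1, 1, 1, 3, 3).
  b_1=1 ≤ 1
  b_2=1 ≤ 2
  b_3=1 ≤ 3
  b_4=3 ≤ 4
  b_5=3 ≤ 5
All bounds hold ⇒ YES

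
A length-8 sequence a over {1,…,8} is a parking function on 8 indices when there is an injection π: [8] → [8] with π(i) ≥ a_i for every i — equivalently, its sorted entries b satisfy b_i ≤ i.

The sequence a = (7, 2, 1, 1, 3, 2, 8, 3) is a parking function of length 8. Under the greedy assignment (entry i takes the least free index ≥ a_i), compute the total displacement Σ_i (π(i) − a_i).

Σπ = 36 ({1..8} each once); Σa = 7+2+1+1+3+2+8+3 = 27; disp = 36−27 = 9.

9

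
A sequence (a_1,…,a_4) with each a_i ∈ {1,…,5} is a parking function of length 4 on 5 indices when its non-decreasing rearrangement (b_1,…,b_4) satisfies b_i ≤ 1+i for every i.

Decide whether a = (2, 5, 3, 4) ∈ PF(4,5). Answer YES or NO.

Order a: b = (2, 3, 4, 5).
  b_1=2 ≤ 2
  b_2=3 ≤ 3
  b_3=4 ≤ 4
  b_4=5 ≤ 5
All bounds hold ⇒ YES

YES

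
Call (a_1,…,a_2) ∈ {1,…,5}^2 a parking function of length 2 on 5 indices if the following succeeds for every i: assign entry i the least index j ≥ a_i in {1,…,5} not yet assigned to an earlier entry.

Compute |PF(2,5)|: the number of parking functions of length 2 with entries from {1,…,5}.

24

Count = (5+1−2)·(5+1)^{2−1} = 4 · 6 = 24
Example (4,3) → sorted (3,4): b_i ≤ 3+i ∀i, a PF.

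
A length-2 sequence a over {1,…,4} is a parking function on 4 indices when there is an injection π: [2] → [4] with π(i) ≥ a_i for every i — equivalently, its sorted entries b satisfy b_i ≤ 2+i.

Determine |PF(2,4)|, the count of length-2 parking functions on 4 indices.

#PF = (4+1−2)·(4+1)^{2−1} = 3×5 = 15 (Pollak)
E.g. (1,2) → sorted (1,2): b_i ≤ 2+i ∀i, a PF.

15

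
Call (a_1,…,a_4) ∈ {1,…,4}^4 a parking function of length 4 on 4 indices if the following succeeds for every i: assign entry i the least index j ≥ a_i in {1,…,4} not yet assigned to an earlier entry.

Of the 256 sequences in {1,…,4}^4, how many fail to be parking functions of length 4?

|PF| = 1·5^3 = 1×125 = 125 (Pollak)
One tuple (3,3,4,3) → sorted (3,3,3,4): b_1=3>1, not a PF.
Total 256; non-PF = 256−125 = 131

131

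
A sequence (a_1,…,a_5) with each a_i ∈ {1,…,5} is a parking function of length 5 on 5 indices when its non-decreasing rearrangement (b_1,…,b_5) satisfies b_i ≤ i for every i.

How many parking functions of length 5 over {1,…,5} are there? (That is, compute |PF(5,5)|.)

|PF(5,5)| = (6−5)·6^(5−1) = 1·1296 = 1296 (Pollak)
One tuple (4,5,1,2,2) → sorted (1,2,2,4,5): b_i ≤ i ∀i, a PF.

1296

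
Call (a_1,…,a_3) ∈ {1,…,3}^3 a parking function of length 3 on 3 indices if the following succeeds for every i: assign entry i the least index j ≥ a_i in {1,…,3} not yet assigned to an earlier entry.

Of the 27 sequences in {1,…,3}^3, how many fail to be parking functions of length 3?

|PF(3,3)| = (3−3+1)·(3+1)^(3−1) = 1×16 = 16
Example (3,2,2) → sorted (2,2,3): b_1=2>1, not a PF.
3^3 − 16 = 27 − 16 = 11

11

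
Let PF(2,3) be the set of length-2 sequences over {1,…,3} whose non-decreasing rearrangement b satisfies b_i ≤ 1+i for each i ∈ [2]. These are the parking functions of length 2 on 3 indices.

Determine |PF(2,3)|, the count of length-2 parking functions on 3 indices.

|PF(2,3)| = (3+1−2)·(3+1)^{2−1} = 2 · 4 = 8 (Pollak)
One tuple (2,3) → sorted (2,3): b_i ≤ 1+i ∀i, a PF.

8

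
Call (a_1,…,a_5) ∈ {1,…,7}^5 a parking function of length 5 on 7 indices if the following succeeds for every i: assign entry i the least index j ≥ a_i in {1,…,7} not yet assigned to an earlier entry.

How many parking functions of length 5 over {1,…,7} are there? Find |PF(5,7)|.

|PF(5,7)| = (7+1−5)·(7+1)^{5−1} = 3 · 4096 = 12288
Example (2,7,4,5,1) → sorted (1,2,4,5,7): b_i ≤ 2+i ∀i, a PF.

12288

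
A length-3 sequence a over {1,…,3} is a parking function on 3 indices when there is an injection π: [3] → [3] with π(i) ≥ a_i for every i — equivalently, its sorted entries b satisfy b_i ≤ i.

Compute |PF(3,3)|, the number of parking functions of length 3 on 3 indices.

16

|PF| = (4−3)·4^(3−1) = 1×16 = 16
E.g. (1,1,2) → sorted (1,1,2): b_i ≤ i ∀i, a PF.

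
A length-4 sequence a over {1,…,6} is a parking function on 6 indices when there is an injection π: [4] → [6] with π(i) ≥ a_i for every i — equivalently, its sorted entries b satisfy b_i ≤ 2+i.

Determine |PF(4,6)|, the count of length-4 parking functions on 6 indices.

1029

Count = 3·7^3 = 3 · 343 = 1029 [KW]
Example (2,5,2,5) → sorted (2,2,5,5): b_i ≤ 2+i ∀i, a PF.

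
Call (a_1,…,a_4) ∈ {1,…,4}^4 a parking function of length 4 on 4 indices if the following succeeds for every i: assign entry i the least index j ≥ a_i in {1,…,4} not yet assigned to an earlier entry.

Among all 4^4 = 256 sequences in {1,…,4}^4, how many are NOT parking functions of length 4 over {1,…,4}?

|PF(4,4)| = (5−4)·5^(4−1) = 1·125 = 125 (Konheim–Weiss)
Check (3,4,4,3) → sorted (3,3,4,4): b_1=3>1, not a PF.
So 256 − 125 = 131 fail.

131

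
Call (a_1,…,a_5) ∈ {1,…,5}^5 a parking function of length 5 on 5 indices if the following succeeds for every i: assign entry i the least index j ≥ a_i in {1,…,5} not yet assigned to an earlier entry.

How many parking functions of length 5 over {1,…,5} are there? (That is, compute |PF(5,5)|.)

|PF| = 1·6^4 = 1·1296 = 1296 (Konheim–Weiss)
Check (4,4,1,1,3) → sorted (1,1,3,4,4): b_i ≤ i ∀i, a PF.

1296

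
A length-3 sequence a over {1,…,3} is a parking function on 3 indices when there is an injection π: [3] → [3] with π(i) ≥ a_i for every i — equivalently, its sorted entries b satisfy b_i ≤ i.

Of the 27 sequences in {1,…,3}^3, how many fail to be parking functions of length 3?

11

|PF(3,3)| = (3+1−3)·(3+1)^{3−1} = 1 · 16 = 16 (Konheim–Weiss)
Check (1,3,3) → sorted (1,3,3): b_2=3>2, not a PF.
Total 27; non-PF = 27−16 = 11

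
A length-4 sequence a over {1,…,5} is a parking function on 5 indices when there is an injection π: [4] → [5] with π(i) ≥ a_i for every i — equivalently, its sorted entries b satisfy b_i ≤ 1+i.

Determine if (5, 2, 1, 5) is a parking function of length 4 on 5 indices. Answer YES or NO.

NO

Rearranged: b = (1, 2, 5, 5).
  b_1=1 ≤ 2
  b_2=2 ≤ 3
  b_3=5 > 4
  fails at i=3 ⇒ NO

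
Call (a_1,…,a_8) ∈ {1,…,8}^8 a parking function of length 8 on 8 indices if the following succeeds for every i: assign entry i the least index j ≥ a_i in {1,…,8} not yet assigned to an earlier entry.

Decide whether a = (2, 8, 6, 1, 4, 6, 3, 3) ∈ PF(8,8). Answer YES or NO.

Sorted: b = (1, 2, 3, 3, 4, 6, 6, 8).
  b_1=1 ≤ 1
  b_2=2 ≤ 2
  b_3=3 ≤ 3
  b_4=3 ≤ 4
  b_5=4 ≤ 5
  b_6=6 ≤ 6
  b_7=6 ≤ 7
  b_8=8 ≤ 8
All bounds hold ⇒ YES

YES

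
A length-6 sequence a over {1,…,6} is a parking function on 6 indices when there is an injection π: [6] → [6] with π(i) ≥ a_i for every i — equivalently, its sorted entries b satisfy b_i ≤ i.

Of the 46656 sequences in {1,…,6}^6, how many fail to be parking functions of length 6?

|PF(6,6)| = 1·7^5 = 1×16807 = 16807
E.g. (3,6,3,4,6,4) → sorted (3,3,4,4,6,6): b_1=3>1, not a PF.
So 46656 − 16807 = 29849 fail.

29849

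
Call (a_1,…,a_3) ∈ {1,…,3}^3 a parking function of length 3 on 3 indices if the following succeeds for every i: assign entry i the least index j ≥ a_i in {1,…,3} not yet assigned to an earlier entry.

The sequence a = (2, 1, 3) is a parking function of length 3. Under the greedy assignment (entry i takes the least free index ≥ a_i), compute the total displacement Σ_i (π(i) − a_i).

0

Σπ = 6 ({1..3} each once); Σa = 2+1+3 = 6; disp = 6−6 = 0.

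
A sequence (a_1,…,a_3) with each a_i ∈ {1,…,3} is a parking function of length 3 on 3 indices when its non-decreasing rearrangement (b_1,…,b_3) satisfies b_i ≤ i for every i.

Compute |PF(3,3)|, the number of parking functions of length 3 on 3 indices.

16

#PF = 1·4^2 = 1 · 16 = 16 (Konheim–Weiss)
Example (2,1,2) → sorted (1,2,2): b_i ≤ i ∀i, a PF.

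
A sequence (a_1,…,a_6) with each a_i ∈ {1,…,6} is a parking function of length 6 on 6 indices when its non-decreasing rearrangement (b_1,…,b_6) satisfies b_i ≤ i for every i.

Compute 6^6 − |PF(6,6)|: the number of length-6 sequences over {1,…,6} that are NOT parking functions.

Count = (6+1−6)·(6+1)^{6−1} = 1·16807 = 16807 (Konheim–Weiss)
Check (5,6,4,6,1,4) → sorted (1,4,4,5,6,6): b_2=4>2, not a PF.
Total 46656; non-PF = 46656−16807 = 29849

29849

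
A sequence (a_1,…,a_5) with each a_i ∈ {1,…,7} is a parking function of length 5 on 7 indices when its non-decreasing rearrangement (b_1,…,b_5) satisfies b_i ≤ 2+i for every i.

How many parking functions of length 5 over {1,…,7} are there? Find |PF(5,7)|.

12288

|PF| = (8−5)·8^(5−1) = 3·4096 = 12288 [KW]
One tuple (3,4,4,6,2) → sorted (2,3,4,4,6): b_i ≤ 2+i ∀i, a PF.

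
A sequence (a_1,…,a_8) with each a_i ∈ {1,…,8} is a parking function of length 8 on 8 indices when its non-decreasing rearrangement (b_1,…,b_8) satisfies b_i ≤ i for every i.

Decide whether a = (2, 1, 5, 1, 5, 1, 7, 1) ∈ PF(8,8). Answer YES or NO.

Rearranged: b = (1, 1, 1, 1, 2, 5, 5, 7).
  b_1=1 ≤ 1
  b_2=1 ≤ 2
  b_3=1 ≤ 3
  b_4=1 ≤ 4
  b_5=2 ≤ 5
  b_6=5 ≤ 6
  b_7=5 ≤ 7
  b_8=7 ≤ 8
All bounds hold ⇒ YES

YES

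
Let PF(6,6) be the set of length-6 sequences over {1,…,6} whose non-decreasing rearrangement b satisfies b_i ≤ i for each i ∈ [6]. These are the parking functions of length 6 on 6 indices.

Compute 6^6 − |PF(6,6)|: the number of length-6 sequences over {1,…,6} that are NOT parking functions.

29849

Count = (7−6)·7^(6−1) = 1 · 16807 = 16807 (Pollak)
Example (4,6,1,6,6,3) → sorted (1,3,4,6,6,6): b_2=3>2, not a PF.
So 46656 − 16807 = 29849 fail.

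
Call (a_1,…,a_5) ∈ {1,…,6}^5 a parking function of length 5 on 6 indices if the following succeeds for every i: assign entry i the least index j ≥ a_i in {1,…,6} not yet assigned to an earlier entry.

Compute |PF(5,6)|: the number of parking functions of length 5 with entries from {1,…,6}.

4802

|PF| = (6+1−5)·(6+1)^{5−1} = 2 · 2401 = 4802 (Konheim–Weiss)
E.g. (1,5,2,3,4) → sorted (1,2,3,4,5): b_i ≤ 1+i ∀i, a PF.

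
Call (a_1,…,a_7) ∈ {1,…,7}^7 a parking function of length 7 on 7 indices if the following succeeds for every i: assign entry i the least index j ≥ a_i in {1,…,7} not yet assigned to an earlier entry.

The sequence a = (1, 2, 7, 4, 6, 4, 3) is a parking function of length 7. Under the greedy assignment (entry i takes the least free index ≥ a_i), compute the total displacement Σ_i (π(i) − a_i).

Σπ = 28 ({1..7} each once); Σa = 1+2+7+4+6+4+3 = 27; disp = 28−27 = 1.

1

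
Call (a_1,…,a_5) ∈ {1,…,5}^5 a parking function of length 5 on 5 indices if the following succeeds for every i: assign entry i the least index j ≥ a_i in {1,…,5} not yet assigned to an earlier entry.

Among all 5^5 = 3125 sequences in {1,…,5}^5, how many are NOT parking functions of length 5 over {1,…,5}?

Count = (5+1−5)·(5+1)^{5−1} = 1·1296 = 1296 (Pollak)
Check (1,4,5,4,4) → sorted (1,4,4,4,5): b_2=4>2, not a PF.
So 3125 − 1296 = 1829 fail.

1829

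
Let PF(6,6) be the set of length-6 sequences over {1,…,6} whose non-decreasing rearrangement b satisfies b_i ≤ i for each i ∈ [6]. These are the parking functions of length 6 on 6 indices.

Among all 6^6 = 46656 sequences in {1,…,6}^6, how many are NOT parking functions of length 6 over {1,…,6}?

29849

|PF| = (6−6+1)·(6+1)^(6−1) = 1×16807 = 16807 [KW]
Example (6,6,5,6,2,6) → sorted (2,5,6,6,6,6): b_1=2>1, not a PF.
6^6 − 16807 = 46656 − 16807 = 29849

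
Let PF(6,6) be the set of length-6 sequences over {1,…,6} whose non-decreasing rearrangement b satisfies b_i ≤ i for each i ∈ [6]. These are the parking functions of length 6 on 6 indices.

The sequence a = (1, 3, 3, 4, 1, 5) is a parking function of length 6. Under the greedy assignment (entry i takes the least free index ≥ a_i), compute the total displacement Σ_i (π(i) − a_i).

4

Σπ = 21 ({1..6} each once); Σa = 1+3+3+4+1+5 = 17; disp = 21−17 = 4.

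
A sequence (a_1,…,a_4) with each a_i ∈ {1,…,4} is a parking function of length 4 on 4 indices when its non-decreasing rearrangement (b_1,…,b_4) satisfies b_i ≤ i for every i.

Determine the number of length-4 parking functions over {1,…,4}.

|PF(4,4)| = (5−4)·5^(4−1) = 1 · 125 = 125 (Pollak)
Check (3,3,2,1) → sorted (1,2,3,3): b_i ≤ i ∀i, a PF.

125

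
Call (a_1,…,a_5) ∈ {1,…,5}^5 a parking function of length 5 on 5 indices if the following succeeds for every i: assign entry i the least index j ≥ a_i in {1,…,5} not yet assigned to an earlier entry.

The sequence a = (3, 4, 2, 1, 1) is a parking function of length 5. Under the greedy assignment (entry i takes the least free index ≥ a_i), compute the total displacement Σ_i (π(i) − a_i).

4

Σπ = 15 ({1..5} each once); Σa = 3+4+2+1+1 = 11; disp = 15−11 = 4.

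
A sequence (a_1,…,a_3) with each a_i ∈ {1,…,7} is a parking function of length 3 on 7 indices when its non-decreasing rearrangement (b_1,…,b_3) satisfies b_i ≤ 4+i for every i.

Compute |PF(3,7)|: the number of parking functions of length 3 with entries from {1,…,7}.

|PF| = 5·8^2 = 5×64 = 320 [KW]
Example (7,2,2) → sorted (2,2,7): b_i ≤ 4+i ∀i, a PF.

320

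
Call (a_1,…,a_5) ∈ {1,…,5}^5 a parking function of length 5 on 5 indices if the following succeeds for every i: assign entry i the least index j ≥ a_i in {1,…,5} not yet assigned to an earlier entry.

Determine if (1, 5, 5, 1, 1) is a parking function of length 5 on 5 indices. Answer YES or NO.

Rearranged: b = (1, 1, 1, 5, 5).
  b_1=1 ≤ 1
  b_2=1 ≤ 2
  b_3=1 ≤ 3
  b_4=5 > 4
  fails at i=4 ⇒ NO

NO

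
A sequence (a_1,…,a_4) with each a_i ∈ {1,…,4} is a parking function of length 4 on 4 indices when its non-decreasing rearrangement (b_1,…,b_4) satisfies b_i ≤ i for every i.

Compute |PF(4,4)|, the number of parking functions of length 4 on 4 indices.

125

Count = 1·5^3 = 1 · 125 = 125 (Pollak)
E.g. (4,2,2,1) → sorted (1,2,2,4): b_i ≤ i ∀i, a PF.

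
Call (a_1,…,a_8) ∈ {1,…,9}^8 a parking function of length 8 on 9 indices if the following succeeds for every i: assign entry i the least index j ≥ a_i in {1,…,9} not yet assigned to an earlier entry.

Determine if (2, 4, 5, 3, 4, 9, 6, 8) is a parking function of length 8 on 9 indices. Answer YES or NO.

YES

Rearranged: b = (2, 3, 4, 4, 5, 6, 8, 9).
  b_1=2 ≤ 2
  b_2=3 ≤ 3
  b_3=4 ≤ 4
  b_4=4 ≤ 5
  b_5=5 ≤ 6
  b_6=6 ≤ 7
  b_7=8 ≤ 8
  b_8=9 ≤ 9
All bounds hold ⇒ YES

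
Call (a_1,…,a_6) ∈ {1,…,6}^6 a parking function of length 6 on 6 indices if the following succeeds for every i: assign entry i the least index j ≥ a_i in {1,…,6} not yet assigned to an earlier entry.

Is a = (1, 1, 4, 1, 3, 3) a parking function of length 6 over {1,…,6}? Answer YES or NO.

YES

Sorted: b = (1, 1, 1, 3, 3, 4).
  b_1=1 ≤ 1
  b_2=1 ≤ 2
  b_3=1 ≤ 3
  b_4=3 ≤ 4
  b_5=3 ≤ 5
  b_6=4 ≤ 6
All bounds hold ⇒ YES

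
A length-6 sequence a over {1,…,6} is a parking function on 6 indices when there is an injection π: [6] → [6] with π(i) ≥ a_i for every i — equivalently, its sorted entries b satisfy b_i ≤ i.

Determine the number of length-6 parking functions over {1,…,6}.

#PF = 1·7^5 = 1 · 16807 = 16807
Check (5,1,6,1,2,1) → sorted (1,1,1,2,5,6): b_i ≤ i ∀i, a PF.

16807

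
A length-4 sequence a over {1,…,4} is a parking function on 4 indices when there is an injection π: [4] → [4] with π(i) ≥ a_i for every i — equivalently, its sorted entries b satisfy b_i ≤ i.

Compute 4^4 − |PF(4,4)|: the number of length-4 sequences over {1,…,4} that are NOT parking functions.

131

#PF = 1·5^3 = 1×125 = 125 (Pollak)
One tuple (4,4,2,4) → sorted (2,4,4,4): b_1=2>1, not a PF.
So 256 − 125 = 131 fail.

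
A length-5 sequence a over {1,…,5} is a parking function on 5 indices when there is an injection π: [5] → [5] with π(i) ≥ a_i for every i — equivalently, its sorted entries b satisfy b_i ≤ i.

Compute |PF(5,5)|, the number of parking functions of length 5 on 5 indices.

|PF(5,5)| = 1·6^4 = 1·1296 = 1296 [KW]
E.g. (2,3,1,5,1) → sorted (1,1,2,3,5): b_i ≤ i ∀i, a PF.

1296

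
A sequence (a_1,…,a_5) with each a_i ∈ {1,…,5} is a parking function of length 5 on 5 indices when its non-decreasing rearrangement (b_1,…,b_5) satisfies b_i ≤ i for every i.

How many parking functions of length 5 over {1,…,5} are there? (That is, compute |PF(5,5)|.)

1296

|PF(5,5)| = 1·6^4 = 1·1296 = 1296 (Pollak)
Example (1,1,3,2,2) → sorted (1,1,2,2,3): b_i ≤ i ∀i, a PF.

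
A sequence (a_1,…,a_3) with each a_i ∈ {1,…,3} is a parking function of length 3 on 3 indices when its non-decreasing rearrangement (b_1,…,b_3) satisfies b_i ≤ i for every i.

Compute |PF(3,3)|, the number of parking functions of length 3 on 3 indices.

|PF| = (4−3)·4^(3−1) = 1×16 = 16 [KW]
Check (2,1,1) → sorted (1,1,2): b_i ≤ i ∀i, a PF.

16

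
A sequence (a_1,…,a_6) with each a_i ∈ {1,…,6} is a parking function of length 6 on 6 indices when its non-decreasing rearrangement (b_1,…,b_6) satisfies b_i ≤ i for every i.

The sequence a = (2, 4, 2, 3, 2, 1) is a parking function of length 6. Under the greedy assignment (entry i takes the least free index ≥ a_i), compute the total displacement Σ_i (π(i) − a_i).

Σπ = 6·7/2 = 21 (π permutes [6]); Σa = 2+4+2+3+2+1 = 14; disp = 21−14 = 7.

7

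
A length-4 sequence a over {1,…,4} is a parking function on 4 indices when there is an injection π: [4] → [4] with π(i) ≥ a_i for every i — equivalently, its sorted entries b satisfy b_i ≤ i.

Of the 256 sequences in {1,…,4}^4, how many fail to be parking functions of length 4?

131

#PF = 1·5^3 = 1×125 = 125
One tuple (4,2,4,4) → sorted (2,4,4,4): b_1=2>1, not a PF.
4^4 − 125 = 256 − 125 = 131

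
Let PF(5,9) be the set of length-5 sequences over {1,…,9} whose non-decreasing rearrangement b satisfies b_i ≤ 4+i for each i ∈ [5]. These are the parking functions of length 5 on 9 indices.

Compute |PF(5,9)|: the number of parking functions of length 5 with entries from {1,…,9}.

50000

|PF| = (9−5+1)·(9+1)^(5−1) = 5·10000 = 50000 (Pollak)
One tuple (2,2,4,4,2) → sorted (2,2,2,4,4): b_i ≤ 4+i ∀i, a PF.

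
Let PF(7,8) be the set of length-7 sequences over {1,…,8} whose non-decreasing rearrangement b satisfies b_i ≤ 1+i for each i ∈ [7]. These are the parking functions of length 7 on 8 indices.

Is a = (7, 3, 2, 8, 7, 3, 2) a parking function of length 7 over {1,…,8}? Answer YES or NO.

Order a: b = (2, 2, 3, 3, 7, 7, 8).
  b_1=2 ≤ 2
  b_2=2 ≤ 3
  b_3=3 ≤ 4
  b_4=3 ≤ 5
  b_5=7 > 6
  fails at i=5 ⇒ NO

NO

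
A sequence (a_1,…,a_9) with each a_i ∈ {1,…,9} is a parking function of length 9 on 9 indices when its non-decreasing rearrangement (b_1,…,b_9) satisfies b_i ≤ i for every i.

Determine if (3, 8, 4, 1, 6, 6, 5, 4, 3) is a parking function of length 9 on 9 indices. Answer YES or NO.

Rearranged: b = (1, 3, 3, 4, 4, 5, 6, 6, 8).
  b_1=1 ≤ 1
  b_2=3 > 2
  fails at i=2 ⇒ NO

NO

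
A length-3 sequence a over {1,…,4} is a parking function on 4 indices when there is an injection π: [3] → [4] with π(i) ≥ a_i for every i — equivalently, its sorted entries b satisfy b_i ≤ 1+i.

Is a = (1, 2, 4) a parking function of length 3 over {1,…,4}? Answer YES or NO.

YES

Sorted: b = (1, 2, 4).
  b_1=1 ≤ 2
  b_2=2 ≤ 3
  b_3=4 ≤ 4
All bounds hold ⇒ YES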